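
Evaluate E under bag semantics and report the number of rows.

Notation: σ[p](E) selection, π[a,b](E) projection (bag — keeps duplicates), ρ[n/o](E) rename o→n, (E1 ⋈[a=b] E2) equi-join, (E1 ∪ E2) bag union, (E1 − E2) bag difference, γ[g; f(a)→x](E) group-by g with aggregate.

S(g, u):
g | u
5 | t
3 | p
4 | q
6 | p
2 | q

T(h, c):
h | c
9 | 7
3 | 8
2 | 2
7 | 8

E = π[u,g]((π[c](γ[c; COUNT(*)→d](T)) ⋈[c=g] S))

Per-node cardinality:
  T → 4
  γ[c; COUNT(*)→d](T) → 3
  π[c](γ[c; COUNT(*)→d](T)) → 3
  S → 5
  (π[c](γ[c; COUNT(*)→d](T)) ⋈[c=g] S) → 1
  π[u,g]((π[c](γ[c; COUNT(*)→d](T)) ⋈[c=g] S)) → 1

|E| = 1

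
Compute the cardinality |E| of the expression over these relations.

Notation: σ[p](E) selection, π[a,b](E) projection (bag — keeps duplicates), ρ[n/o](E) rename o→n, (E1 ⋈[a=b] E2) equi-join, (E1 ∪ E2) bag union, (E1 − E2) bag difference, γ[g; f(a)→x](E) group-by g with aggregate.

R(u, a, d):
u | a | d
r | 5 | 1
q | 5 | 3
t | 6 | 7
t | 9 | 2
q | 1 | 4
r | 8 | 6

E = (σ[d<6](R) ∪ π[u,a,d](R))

Subexpression sizes:
  R → 6
  σ[d<6](R) → 4
  R → 6
  π[u,a,d](R) → 6
  (σ[d<6](R) ∪ π[u,a,d](R)) → 10

|E| = 10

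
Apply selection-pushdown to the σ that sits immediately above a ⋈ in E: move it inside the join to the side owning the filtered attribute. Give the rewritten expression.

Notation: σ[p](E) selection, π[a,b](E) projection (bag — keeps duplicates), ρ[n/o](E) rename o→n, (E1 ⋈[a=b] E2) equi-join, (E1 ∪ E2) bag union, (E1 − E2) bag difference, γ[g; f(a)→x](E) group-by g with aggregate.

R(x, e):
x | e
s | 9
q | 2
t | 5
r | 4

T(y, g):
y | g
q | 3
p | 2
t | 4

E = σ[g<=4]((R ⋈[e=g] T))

σ filters on g, owned by the right side.
E' = (R ⋈[e=g] σ[g<=4](T))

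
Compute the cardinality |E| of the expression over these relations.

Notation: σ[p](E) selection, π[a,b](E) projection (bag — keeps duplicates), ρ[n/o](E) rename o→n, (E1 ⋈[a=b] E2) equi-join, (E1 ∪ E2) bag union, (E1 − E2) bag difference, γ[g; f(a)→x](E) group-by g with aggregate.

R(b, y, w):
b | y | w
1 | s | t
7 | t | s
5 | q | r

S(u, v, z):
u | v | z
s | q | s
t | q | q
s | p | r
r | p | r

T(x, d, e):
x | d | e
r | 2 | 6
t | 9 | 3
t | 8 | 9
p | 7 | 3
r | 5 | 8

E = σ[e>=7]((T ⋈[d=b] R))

Per-node cardinality:
  T → 5
  R → 3
  (T ⋈[d=b] R) → 2
  σ[e>=7]((T ⋈[d=b] R)) → 1

|E| = 1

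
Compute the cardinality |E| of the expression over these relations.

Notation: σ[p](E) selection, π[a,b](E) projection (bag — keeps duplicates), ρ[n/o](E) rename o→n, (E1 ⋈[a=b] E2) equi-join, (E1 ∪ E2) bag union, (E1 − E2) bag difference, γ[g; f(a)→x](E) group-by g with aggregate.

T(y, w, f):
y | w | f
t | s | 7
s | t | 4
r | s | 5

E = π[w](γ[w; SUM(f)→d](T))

Stepwise |·|:
  T → 3
  γ[w; SUM(f)→d](T) → 2
  π[w](γ[w; SUM(f)→d](T)) → 2

|E| = 2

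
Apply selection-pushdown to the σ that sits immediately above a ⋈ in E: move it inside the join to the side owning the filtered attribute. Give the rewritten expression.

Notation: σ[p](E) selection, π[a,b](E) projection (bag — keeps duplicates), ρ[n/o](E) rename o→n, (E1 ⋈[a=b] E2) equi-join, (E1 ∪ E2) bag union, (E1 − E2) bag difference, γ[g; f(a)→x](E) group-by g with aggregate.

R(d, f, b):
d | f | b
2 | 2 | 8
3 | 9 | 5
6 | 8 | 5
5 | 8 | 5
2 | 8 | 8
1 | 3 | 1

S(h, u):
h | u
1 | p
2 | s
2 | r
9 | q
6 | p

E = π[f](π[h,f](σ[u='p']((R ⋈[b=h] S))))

σ filters on u, owned by the right side.
E' = π[f](π[h,f]((R ⋈[b=h] σ[u='p'](S))))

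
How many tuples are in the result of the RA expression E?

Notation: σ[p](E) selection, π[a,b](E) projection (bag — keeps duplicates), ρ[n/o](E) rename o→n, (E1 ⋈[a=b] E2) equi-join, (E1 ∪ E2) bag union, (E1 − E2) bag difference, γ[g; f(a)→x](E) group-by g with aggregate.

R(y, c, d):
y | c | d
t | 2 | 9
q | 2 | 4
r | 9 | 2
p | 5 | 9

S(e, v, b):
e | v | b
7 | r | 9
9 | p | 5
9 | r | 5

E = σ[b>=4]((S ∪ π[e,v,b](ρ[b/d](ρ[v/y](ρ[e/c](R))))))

Subexpression sizes:
  S → 3
  R → 4
  ρ[e/c](R) → 4
  ρ[v/y](ρ[e/c](R)) → 4
  ρ[b/d](ρ[v/y](ρ[e/c](R))) → 4
  π[e,v,b](ρ[b/d](ρ[v/y](ρ[e/c](R)))) → 4
  (S ∪ π[e,v,b](ρ[b/d](ρ[v/y](ρ[e/c](R))))) → 7
  σ[b>=4]((S ∪ π[e,v,b](ρ[b/d](ρ[v/y](ρ[e/c](R)))))) → 6

|E| = 6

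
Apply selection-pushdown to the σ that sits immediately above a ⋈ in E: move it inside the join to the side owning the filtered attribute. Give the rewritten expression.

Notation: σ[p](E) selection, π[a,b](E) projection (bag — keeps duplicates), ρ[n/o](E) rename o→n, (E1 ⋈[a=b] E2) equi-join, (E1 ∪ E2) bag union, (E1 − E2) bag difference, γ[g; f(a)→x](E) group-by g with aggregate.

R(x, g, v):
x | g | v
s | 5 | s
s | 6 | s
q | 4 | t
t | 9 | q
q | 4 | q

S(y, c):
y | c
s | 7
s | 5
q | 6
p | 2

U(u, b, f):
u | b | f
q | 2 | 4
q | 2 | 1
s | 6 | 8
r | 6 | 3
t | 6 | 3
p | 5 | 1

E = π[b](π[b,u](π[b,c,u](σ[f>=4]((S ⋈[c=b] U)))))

σ filters on f, owned by the right side.
E' = π[b](π[b,u](π[b,c,u]((S ⋈[c=b] σ[f>=4](U)))))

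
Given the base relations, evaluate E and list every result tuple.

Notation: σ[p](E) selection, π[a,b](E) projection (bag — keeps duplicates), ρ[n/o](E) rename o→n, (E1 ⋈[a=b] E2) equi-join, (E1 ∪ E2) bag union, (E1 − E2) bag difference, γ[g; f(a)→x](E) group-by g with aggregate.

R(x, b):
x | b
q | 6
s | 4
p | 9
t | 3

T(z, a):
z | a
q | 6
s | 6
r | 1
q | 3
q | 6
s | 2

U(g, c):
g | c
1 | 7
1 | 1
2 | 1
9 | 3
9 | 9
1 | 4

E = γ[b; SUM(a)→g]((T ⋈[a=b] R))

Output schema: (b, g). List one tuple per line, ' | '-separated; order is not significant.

Per-node cardinality:
  T → 6
  R → 4
  (T ⋈[a=b] R) → 4
  γ[b; SUM(a)→g]((T ⋈[a=b] R)) → 2

== RESULT ==
b | g
3 | 3
6 | 18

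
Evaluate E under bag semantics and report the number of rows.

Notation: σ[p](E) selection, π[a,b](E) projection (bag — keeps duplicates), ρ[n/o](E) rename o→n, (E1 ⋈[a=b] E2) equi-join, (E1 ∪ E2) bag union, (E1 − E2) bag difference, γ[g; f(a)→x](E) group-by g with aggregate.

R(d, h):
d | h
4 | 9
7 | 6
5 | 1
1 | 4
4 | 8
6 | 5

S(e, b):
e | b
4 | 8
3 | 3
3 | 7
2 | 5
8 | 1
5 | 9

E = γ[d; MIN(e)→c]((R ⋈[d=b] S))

Per-node cardinality:
  R → 6
  S → 6
  (R ⋈[d=b] S) → 3
  γ[d; MIN(e)→c]((R ⋈[d=b] S)) → 3

|E| = 3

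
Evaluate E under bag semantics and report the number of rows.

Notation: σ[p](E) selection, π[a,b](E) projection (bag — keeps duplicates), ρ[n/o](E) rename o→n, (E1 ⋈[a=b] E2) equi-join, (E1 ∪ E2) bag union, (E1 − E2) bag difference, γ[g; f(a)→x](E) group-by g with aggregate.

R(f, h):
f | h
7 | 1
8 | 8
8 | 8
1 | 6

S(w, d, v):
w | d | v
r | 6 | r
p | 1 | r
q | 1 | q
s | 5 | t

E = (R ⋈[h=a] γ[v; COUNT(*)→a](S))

Per-node cardinality:
  R → 4
  S → 4
  γ[v; COUNT(*)→a](S) → 3
  (R ⋈[h=a] γ[v; COUNT(*)→a](S)) → 2

|E| = 2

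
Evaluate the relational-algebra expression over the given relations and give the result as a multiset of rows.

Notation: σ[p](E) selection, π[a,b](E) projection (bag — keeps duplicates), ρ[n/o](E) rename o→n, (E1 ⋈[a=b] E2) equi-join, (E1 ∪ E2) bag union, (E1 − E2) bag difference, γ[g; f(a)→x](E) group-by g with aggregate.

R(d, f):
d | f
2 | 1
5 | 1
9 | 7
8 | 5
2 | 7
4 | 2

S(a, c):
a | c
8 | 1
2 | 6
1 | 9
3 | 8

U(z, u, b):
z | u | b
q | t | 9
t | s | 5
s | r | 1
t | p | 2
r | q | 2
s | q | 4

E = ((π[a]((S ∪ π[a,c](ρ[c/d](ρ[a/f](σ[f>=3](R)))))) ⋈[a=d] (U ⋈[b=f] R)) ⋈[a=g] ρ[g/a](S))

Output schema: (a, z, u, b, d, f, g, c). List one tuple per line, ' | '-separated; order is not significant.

Stepwise |·|:
  S → 4
  R → 6
  σ[f>=3](R) → 3
  ρ[a/f](σ[f>=3](R)) → 3
  ρ[c/d](ρ[a/f](σ[f>=3](R))) → 3
  π[a,c](ρ[c/d](ρ[a/f](σ[f>=3](R)))) → 3
  (S ∪ π[a,c](ρ[c/d](ρ[a/f](σ[f>=3](R))))) → 7
  π[a]((S ∪ π[a,c](ρ[c/d](ρ[a/f](σ[f>=3](R)))))) → 7
  U → 6
  R → 6
  (U ⋈[b=f] R) → 5
  (π[a]((S ∪ π[a,c](ρ[c/d](ρ[a/f](σ[f>=3](R)))))) ⋈[a=d] (U ⋈[b=f] R)) → 3
  S → 4
  ρ[g/a](S) → 4
  ((π[a]((S ∪ π[a,c](ρ[c/d](ρ[a/f](σ[f>=3](R)))))) ⋈[a=d] (U ⋈[b=f] R)) ⋈[a=g] ρ[g/a](S)) → 2

== RESULT ==
a | z | u | b | d | f | g | c
2 | s | r | 1 | 2 | 1 | 2 | 6
8 | t | s | 5 | 8 | 5 | 8 | 1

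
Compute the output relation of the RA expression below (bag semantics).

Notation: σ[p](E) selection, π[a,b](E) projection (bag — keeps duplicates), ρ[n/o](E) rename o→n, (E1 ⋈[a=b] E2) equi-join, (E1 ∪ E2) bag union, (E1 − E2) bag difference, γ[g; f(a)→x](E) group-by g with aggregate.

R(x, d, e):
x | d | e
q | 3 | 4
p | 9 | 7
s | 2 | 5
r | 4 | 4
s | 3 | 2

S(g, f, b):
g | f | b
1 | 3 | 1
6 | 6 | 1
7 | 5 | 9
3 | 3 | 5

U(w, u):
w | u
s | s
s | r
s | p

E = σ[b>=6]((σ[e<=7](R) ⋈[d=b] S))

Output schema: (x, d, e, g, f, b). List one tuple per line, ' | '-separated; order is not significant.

Stepwise |·|:
  R → 5
  σ[e<=7](R) → 5
  S → 4
  (σ[e<=7](R) ⋈[d=b] S) → 1
  σ[b>=6]((σ[e<=7](R) ⋈[d=b] S)) → 1

== RESULT ==
x | d | e | g | f | b
p | 9 | 7 | 7 | 5 | 9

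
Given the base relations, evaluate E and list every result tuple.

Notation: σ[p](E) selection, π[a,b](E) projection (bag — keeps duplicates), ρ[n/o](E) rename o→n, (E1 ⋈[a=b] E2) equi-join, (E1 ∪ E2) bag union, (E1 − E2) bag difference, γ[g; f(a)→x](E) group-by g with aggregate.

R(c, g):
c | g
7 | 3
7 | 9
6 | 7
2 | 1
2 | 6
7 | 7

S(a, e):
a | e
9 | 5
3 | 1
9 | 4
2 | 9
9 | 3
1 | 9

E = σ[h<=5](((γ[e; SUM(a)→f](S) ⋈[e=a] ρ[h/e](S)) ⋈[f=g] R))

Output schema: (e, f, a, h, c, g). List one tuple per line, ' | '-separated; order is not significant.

Row counts bottom-up:
  S → 6
  γ[e; SUM(a)→f](S) → 5
  S → 6
  ρ[h/e](S) → 6
  (γ[e; SUM(a)→f](S) ⋈[e=a] ρ[h/e](S)) → 5
  R → 6
  ((γ[e; SUM(a)→f](S) ⋈[e=a] ρ[h/e](S)) ⋈[f=g] R) → 5
  σ[h<=5](((γ[e; SUM(a)→f](S) ⋈[e=a] ρ[h/e](S)) ⋈[f=g] R)) → 4

== RESULT ==
e | f | a | h | c | g
3 | 9 | 3 | 1 | 7 | 9
9 | 3 | 9 | 3 | 7 | 3
9 | 3 | 9 | 4 | 7 | 3
9 | 3 | 9 | 5 | 7 | 3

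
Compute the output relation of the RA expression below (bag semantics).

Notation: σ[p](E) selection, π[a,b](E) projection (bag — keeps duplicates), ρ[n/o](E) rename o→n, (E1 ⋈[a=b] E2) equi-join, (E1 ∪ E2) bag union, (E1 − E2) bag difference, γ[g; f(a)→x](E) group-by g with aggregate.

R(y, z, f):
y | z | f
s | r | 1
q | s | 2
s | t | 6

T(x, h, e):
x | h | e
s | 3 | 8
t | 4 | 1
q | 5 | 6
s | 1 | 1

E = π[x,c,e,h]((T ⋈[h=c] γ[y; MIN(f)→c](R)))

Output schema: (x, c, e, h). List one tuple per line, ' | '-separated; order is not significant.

Stepwise |·|:
  T → 4
  R → 3
  γ[y; MIN(f)→c](R) → 2
  (T ⋈[h=c] γ[y; MIN(f)→c](R)) → 1
  π[x,c,e,h]((T ⋈[h=c] γ[y; MIN(f)→c](R))) → 1

== RESULT ==
x | c | e | h
s | 1 | 1 | 1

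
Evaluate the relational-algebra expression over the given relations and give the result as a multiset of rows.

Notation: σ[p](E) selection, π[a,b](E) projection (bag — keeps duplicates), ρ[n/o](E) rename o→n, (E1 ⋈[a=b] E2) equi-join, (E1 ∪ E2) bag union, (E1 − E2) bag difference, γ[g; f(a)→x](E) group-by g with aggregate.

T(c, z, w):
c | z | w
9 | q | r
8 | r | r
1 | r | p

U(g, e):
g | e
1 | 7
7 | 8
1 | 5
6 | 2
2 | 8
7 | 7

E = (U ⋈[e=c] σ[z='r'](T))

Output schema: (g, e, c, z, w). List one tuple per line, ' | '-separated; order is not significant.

Stepwise |·|:
  U → 6
  T → 3
  σ[z='r'](T) → 2
  (U ⋈[e=c] σ[z='r'](T)) → 2

== RESULT ==
g | e | c | z | w
2 | 8 | 8 | r | r
7 | 8 | 8 | r | r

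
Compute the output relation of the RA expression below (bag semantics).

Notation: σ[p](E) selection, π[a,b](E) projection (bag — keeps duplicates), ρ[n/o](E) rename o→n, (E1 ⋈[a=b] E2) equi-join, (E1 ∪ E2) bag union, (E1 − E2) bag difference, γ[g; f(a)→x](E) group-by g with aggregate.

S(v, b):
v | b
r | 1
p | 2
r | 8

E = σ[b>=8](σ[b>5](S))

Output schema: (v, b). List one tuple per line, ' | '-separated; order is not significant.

Row counts bottom-up:
  S → 3
  σ[b>5](S) → 1
  σ[b>=8](σ[b>5](S)) → 1

== RESULT ==
v | b
r | 8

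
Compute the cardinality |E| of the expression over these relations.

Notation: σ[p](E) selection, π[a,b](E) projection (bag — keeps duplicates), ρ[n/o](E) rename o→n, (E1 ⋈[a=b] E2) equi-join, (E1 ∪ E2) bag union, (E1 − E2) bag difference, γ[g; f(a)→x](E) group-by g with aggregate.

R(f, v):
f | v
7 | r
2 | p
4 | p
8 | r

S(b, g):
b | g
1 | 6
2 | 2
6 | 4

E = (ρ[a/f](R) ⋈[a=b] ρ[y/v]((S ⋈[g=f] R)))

Stepwise |·|:
  R → 4
  ρ[a/f](R) → 4
  S → 3
  R → 4
  (S ⋈[g=f] R) → 2
  ρ[y/v]((S ⋈[g=f] R)) → 2
  (ρ[a/f](R) ⋈[a=b] ρ[y/v]((S ⋈[g=f] R))) → 1

|E| = 1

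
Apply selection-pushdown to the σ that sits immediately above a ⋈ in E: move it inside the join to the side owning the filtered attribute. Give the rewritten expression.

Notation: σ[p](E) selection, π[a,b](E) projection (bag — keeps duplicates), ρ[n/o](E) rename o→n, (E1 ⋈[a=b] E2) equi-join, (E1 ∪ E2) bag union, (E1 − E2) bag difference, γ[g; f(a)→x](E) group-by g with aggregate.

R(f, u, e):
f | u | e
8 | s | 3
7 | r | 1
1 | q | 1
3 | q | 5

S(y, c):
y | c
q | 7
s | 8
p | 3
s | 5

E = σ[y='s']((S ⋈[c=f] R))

σ filters on y, owned by the left side.
E' = (σ[y='s'](S) ⋈[c=f] R)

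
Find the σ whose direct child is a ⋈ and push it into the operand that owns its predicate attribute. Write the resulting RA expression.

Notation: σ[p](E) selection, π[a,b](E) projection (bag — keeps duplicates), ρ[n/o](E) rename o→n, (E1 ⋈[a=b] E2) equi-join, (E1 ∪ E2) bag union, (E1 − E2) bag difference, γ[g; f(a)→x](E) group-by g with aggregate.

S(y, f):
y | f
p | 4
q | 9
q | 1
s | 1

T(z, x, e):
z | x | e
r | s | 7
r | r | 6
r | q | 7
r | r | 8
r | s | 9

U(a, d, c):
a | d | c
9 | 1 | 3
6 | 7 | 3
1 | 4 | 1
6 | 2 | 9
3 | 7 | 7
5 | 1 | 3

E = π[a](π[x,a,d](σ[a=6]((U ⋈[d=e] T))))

σ filters on a, owned by the left side.
E' = π[a](π[x,a,d]((σ[a=6](U) ⋈[d=e] T)))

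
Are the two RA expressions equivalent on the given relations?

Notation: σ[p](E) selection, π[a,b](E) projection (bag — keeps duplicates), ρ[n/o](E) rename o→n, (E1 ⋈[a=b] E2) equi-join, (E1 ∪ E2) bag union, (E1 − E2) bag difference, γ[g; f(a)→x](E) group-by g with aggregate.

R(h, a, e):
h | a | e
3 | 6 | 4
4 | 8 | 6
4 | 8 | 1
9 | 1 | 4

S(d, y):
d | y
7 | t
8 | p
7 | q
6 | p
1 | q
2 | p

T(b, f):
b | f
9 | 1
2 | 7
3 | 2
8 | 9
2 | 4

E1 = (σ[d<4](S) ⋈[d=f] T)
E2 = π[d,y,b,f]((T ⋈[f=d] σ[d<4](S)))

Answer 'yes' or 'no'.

E1 subexpression sizes:
  S → 6
  σ[d<4](S) → 2
  T → 5
  (σ[d<4](S) ⋈[d=f] T) → 2
E2 subexpression sizes:
  T → 5
  S → 6
  σ[d<4](S) → 2
  (T ⋈[f=d] σ[d<4](S)) → 2
  π[d,y,b,f]((T ⋈[f=d] σ[d<4](S))) → 2

E1 and E2 produce the same multiset:
d | y | b | f
1 | q | 9 | 1
2 | p | 3 | 2

yes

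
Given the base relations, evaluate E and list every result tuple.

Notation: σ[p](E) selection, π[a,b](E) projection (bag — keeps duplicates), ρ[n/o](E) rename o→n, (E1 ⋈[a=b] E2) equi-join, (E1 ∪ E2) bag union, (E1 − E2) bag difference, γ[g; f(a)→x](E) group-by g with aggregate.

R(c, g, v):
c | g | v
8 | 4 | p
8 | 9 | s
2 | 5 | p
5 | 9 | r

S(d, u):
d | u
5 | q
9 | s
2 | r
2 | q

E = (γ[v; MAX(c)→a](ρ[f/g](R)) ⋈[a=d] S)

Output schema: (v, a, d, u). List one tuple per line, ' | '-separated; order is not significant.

Row counts bottom-up:
  R → 4
  ρ[f/g](R) → 4
  γ[v; MAX(c)→a](ρ[f/g](R)) → 3
  S → 4
  (γ[v; MAX(c)→a](ρ[f/g](R)) ⋈[a=d] S) → 1

== RESULT ==
v | a | d | u
r | 5 | 5 | q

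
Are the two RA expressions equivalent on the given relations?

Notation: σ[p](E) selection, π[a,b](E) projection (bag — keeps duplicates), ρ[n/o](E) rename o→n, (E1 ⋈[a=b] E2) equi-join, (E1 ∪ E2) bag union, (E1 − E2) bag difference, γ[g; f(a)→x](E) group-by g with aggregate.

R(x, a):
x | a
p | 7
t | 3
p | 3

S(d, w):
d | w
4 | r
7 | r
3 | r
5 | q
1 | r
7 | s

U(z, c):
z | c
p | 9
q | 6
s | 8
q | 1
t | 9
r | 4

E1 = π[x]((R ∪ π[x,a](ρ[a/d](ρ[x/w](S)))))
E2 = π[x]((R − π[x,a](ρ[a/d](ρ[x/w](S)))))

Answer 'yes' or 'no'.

E1 stepwise |·|:
  R → 3
  S → 6
  ρ[x/w](S) → 6
  ρ[a/d](ρ[x/w](S)) → 6
  π[x,a](ρ[a/d](ρ[x/w](S))) → 6
  (R ∪ π[x,a](ρ[a/d](ρ[x/w](S)))) → 9
  π[x]((R ∪ π[x,a](ρ[a/d](ρ[x/w](S))))) → 9
E2 stepwise |·|:
  R → 3
  S → 6
  ρ[x/w](S) → 6
  ρ[a/d](ρ[x/w](S)) → 6
  π[x,a](ρ[a/d](ρ[x/w](S))) → 6
  (R − π[x,a](ρ[a/d](ρ[x/w](S)))) → 3
  π[x]((R − π[x,a](ρ[a/d](ρ[x/w](S))))) → 3

E1 result:
x
p
p
q
r
r
r
r
s
t
E2 result:
x
p
p
t
Witness: ('s',) appears 1× in E1 but 0× in E2.

no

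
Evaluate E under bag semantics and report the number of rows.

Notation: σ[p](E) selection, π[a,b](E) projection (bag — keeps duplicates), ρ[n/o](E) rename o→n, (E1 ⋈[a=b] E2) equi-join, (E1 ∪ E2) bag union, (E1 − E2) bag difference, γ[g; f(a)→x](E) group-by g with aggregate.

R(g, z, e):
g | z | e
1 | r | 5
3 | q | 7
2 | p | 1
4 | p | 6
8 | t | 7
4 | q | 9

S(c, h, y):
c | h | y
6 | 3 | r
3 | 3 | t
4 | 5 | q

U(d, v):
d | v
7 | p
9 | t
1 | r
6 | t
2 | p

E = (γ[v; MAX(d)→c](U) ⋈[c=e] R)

Stepwise |·|:
  U → 5
  γ[v; MAX(d)→c](U) → 3
  R → 6
  (γ[v; MAX(d)→c](U) ⋈[c=e] R) → 4

|E| = 4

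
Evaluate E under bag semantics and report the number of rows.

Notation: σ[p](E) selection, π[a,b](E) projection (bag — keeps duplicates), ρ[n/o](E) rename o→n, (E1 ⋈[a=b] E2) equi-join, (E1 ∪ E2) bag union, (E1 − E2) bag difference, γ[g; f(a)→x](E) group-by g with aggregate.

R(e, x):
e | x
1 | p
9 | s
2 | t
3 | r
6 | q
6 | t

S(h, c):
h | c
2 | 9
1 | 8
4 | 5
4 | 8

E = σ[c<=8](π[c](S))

Subexpression sizes:
  S → 4
  π[c](S) → 4
  σ[c<=8](π[c](S)) → 3

|E| = 3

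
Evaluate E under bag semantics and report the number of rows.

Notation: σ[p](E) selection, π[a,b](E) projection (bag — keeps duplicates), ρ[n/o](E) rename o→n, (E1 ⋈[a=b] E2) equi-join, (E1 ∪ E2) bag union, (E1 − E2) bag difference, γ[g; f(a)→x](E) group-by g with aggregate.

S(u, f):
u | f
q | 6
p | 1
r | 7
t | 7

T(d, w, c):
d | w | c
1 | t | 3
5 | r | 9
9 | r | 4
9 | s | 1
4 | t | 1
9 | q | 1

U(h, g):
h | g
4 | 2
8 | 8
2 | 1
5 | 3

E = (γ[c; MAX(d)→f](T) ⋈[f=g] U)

Per-node cardinality:
  T → 6
  γ[c; MAX(d)→f](T) → 4
  U → 4
  (γ[c; MAX(d)→f](T) ⋈[f=g] U) → 1

|E| = 1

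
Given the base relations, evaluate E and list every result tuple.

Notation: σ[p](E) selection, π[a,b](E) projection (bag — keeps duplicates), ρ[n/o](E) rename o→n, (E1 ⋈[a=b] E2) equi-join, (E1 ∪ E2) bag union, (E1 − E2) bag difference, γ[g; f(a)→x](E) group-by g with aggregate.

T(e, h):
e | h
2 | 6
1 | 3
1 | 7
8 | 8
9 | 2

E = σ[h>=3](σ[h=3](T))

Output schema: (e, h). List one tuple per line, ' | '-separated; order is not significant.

Stepwise |·|:
  T → 5
  σ[h=3](T) → 1
  σ[h>=3](σ[h=3](T)) → 1

== RESULT ==
e | h
1 | 3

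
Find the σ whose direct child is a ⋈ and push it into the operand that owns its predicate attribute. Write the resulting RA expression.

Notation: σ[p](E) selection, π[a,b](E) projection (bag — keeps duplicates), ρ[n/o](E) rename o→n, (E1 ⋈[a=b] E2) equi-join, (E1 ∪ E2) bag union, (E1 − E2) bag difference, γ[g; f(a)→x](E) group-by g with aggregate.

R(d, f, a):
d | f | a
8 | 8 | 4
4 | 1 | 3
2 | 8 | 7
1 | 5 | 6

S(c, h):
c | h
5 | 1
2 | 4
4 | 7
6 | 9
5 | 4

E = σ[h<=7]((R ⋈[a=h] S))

σ filters on h, owned by the right side.
E' = (R ⋈[a=h] σ[h<=7](S))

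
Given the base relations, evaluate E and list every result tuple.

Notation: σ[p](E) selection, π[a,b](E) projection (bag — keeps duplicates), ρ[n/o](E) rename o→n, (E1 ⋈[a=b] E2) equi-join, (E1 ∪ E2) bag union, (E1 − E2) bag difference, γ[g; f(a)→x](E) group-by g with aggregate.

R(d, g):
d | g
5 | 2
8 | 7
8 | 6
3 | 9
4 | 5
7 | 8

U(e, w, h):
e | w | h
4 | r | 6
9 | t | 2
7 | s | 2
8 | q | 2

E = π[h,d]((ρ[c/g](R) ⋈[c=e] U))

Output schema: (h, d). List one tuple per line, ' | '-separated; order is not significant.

Stepwise |·|:
  R → 6
  ρ[c/g](R) → 6
  U → 4
  (ρ[c/g](R) ⋈[c=e] U) → 3
  π[h,d]((ρ[c/g](R) ⋈[c=e] U)) → 3

== RESULT ==
h | d
2 | 3
2 | 7
2 | 8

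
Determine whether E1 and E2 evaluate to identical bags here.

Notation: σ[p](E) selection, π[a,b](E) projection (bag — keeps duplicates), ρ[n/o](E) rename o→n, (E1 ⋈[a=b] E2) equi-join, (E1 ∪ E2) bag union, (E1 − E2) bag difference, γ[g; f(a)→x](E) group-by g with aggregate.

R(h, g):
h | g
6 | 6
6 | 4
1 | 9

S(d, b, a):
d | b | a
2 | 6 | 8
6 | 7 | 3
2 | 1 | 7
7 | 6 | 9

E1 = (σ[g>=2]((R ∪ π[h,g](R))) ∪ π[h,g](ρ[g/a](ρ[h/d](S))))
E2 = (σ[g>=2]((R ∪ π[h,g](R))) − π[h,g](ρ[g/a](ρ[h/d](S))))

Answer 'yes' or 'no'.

E1 per-node cardinality:
  R → 3
  R → 3
  π[h,g](R) → 3
  (R ∪ π[h,g](R)) → 6
  σ[g>=2]((R ∪ π[h,g](R))) → 6
  S → 4
  ρ[h/d](S) → 4
  ρ[g/a](ρ[h/d](S)) → 4
  π[h,g](ρ[g/a](ρ[h/d](S))) → 4
  (σ[g>=2]((R ∪ π[h,g](R))) ∪ π[h,g](ρ[g/a](ρ[h/d](S)))) → 10
E2 per-node cardinality:
  R → 3
  R → 3
  π[h,g](R) → 3
  (R ∪ π[h,g](R)) → 6
  σ[g>=2]((R ∪ π[h,g](R))) → 6
  S → 4
  ρ[h/d](S) → 4
  ρ[g/a](ρ[h/d](S)) → 4
  π[h,g](ρ[g/a](ρ[h/d](S))) → 4
  (σ[g>=2]((R ∪ π[h,g](R))) − π[h,g](ρ[g/a](ρ[h/d](S)))) → 6

E1 result:
h | g
1 | 9
1 | 9
2 | 7
2 | 8
6 | 3
6 | 4
6 | 4
6 | 6
6 | 6
7 | 9
E2 result:
h | g
1 | 9
1 | 9
6 | 4
6 | 4
6 | 6
6 | 6
Witness: (2, 7) appears 1× in E1 but 0× in E2.

no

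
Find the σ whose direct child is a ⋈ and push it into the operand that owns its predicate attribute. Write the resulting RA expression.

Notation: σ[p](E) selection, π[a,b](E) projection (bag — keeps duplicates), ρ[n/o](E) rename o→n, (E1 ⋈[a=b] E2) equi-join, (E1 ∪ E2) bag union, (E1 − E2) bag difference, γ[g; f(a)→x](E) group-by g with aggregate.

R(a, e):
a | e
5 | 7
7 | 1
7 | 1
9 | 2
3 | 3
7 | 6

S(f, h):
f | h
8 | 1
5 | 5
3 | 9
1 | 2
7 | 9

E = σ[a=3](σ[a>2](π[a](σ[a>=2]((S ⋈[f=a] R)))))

σ filters on a, owned by the right side.
E' = σ[a=3](σ[a>2](π[a]((S ⋈[f=a] σ[a>=2](R)))))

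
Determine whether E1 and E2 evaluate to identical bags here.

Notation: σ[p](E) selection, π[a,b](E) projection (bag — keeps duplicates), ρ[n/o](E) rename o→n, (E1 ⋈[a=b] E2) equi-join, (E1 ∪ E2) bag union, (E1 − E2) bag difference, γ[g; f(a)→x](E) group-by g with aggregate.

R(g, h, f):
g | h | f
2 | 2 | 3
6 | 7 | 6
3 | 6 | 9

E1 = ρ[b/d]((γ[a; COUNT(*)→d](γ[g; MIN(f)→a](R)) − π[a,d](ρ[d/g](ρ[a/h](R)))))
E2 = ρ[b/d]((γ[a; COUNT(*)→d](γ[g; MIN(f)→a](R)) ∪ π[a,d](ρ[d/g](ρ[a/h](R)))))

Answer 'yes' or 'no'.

E1 subexpression sizes:
  R → 3
  γ[g; MIN(f)→a](R) → 3
  γ[a; COUNT(*)→d](γ[g; MIN(f)→a](R)) → 3
  R → 3
  ρ[a/h](R) → 3
  ρ[d/g](ρ[a/h](R)) → 3
  π[a,d](ρ[d/g](ρ[a/h](R))) → 3
  (γ[a; COUNT(*)→d](γ[g; MIN(f)→a](R)) − π[a,d](ρ[d/g](ρ[a/h](R)))) → 3
  ρ[b/d]((γ[a; COUNT(*)→d](γ[g; MIN(f)→a](R)) − π[a,d](ρ[d/g](ρ[a/h](R))))) → 3
E2 subexpression sizes:
  R → 3
  γ[g; MIN(f)→a](R) → 3
  γ[a; COUNT(*)→d](γ[g; MIN(f)→a](R)) → 3
  R → 3
  ρ[a/h](R) → 3
  ρ[d/g](ρ[a/h](R)) → 3
  π[a,d](ρ[d/g](ρ[a/h](R))) → 3
  (γ[a; COUNT(*)→d](γ[g; MIN(f)→a](R)) ∪ π[a,d](ρ[d/g](ρ[a/h](R)))) → 6
  ρ[b/d]((γ[a; COUNT(*)→d](γ[g; MIN(f)→a](R)) ∪ π[a,d](ρ[d/g](ρ[a/h](R))))) → 6

E1 result:
a | b
3 | 1
6 | 1
9 | 1
E2 result:
a | b
2 | 2
3 | 1
6 | 1
6 | 3
7 | 6
9 | 1
Witness: (7, 6) appears 0× in E1 but 1× in E2.

no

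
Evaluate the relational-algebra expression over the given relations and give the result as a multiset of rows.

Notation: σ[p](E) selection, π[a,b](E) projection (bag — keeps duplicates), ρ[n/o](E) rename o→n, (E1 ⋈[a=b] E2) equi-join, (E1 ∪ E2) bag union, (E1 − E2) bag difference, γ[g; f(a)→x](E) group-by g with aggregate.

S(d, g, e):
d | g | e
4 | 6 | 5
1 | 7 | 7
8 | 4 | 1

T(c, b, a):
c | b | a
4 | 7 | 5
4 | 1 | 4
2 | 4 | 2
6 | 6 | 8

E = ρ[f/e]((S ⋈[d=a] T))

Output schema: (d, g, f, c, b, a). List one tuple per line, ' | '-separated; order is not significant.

Subexpression sizes:
  S → 3
  T → 4
  (S ⋈[d=a] T) → 2
  ρ[f/e]((S ⋈[d=a] T)) → 2

== RESULT ==
d | g | f | c | b | a
4 | 6 | 5 | 4 | 1 | 4
8 | 4 | 1 | 6 | 6 | 8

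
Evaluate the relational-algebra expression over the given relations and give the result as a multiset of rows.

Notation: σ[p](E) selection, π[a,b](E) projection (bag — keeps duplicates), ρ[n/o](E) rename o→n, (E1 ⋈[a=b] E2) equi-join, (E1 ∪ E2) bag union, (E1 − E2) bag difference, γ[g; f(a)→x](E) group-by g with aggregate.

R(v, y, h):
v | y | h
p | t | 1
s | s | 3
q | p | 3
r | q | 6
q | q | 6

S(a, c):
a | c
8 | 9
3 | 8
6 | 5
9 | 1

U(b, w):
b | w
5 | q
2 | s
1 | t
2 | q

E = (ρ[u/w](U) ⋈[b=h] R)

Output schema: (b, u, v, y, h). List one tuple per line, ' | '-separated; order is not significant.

Subexpression sizes:
  U → 4
  ρ[u/w](U) → 4
  R → 5
  (ρ[u/w](U) ⋈[b=h] R) → 1

== RESULT ==
b | u | v | y | h
1 | t | p | t | 1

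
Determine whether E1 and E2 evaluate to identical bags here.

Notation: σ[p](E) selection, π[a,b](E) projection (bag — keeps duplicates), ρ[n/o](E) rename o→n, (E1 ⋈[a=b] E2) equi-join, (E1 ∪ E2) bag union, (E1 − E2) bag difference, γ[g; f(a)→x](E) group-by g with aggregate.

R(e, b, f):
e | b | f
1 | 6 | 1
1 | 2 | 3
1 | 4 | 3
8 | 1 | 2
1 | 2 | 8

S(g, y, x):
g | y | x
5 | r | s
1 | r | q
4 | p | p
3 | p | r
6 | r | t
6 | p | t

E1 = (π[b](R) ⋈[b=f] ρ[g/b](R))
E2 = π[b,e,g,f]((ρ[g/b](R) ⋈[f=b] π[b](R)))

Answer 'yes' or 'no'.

E1 per-node cardinality:
  R → 5
  π[b](R) → 5
  R → 5
  ρ[g/b](R) → 5
  (π[b](R) ⋈[b=f] ρ[g/b](R)) → 3
E2 per-node cardinality:
  R → 5
  ρ[g/b](R) → 5
  R → 5
  π[b](R) → 5
  (ρ[g/b](R) ⋈[f=b] π[b](R)) → 3
  π[b,e,g,f]((ρ[g/b](R) ⋈[f=b] π[b](R))) → 3

E1 and E2 produce the same multiset:
b | e | g | f
1 | 1 | 6 | 1
2 | 8 | 1 | 2
2 | 8 | 1 | 2

yes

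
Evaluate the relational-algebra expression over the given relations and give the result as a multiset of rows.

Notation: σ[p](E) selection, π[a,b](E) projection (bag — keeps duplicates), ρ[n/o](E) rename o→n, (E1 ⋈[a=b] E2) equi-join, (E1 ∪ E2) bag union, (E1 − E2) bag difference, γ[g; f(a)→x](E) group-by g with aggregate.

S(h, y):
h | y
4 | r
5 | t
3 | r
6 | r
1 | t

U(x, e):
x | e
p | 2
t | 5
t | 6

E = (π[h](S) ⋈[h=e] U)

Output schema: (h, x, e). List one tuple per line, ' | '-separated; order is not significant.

Row counts bottom-up:
  S → 5
  π[h](S) → 5
  U → 3
  (π[h](S) ⋈[h=e] U) → 2

== RESULT ==
h | x | e
5 | t | 5
6 | t | 6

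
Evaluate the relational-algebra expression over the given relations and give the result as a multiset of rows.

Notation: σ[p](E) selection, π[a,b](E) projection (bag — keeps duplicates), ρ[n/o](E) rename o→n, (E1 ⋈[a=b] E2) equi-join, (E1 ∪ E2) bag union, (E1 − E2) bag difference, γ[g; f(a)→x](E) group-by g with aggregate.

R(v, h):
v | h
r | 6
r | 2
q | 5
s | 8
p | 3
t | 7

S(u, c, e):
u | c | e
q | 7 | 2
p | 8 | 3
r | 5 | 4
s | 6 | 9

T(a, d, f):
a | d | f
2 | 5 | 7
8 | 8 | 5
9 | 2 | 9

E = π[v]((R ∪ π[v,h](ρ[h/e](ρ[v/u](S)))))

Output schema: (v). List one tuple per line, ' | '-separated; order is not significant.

Subexpression sizes:
  R → 6
  S → 4
  ρ[v/u](S) → 4
  ρ[h/e](ρ[v/u](S)) → 4
  π[v,h](ρ[h/e](ρ[v/u](S))) → 4
  (R ∪ π[v,h](ρ[h/e](ρ[v/u](S)))) → 10
  π[v]((R ∪ π[v,h](ρ[h/e](ρ[v/u](S))))) → 10

== RESULT ==
v
p
p
q
q
r
r
r
s
s
t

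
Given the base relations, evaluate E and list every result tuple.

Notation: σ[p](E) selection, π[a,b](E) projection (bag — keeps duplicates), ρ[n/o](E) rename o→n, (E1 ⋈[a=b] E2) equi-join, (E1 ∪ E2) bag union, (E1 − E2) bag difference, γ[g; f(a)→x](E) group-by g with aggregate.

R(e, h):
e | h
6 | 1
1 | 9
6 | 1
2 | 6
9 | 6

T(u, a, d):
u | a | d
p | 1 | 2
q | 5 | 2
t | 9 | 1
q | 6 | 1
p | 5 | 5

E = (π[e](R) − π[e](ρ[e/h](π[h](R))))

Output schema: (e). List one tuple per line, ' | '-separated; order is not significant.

Stepwise |·|:
  R → 5
  π[e](R) → 5
  R → 5
  π[h](R) → 5
  ρ[e/h](π[h](R)) → 5
  π[e](ρ[e/h](π[h](R))) → 5
  (π[e](R) − π[e](ρ[e/h](π[h](R)))) → 1

== RESULT ==
e
2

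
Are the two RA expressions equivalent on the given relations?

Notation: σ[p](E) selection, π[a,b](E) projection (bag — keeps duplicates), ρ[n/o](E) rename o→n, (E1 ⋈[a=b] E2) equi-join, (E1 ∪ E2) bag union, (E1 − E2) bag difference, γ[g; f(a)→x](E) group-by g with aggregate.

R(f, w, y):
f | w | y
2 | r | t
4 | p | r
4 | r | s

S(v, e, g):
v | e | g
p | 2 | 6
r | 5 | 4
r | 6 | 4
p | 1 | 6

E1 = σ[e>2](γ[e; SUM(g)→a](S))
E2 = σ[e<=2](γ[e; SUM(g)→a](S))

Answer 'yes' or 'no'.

E1 stepwise |·|:
  S → 4
  γ[e; SUM(g)→a](S) → 4
  σ[e>2](γ[e; SUM(g)→a](S)) → 2
E2 stepwise |·|:
  S → 4
  γ[e; SUM(g)→a](S) → 4
  σ[e<=2](γ[e; SUM(g)→a](S)) → 2

E1 result:
e | a
5 | 4
6 | 4
E2 result:
e | a
1 | 6
2 | 6
Witness: (1, 6) appears 0× in E1 but 1× in E2.

no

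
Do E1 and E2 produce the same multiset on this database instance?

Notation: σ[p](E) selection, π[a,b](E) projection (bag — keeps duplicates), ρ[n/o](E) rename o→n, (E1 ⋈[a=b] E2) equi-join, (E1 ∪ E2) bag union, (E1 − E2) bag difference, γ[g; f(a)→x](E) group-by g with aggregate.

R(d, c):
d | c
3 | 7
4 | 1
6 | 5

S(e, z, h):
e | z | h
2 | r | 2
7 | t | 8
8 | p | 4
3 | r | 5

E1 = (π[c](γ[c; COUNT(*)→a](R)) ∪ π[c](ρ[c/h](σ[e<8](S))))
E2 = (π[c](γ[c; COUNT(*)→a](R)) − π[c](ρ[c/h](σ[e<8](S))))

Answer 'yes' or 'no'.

E1 stepwise |·|:
  R → 3
  γ[c; COUNT(*)→a](R) → 3
  π[c](γ[c; COUNT(*)→a](R)) → 3
  S → 4
  σ[e<8](S) → 3
  ρ[c/h](σ[e<8](S)) → 3
  π[c](ρ[c/h](σ[e<8](S))) → 3
  (π[c](γ[c; COUNT(*)→a](R)) ∪ π[c](ρ[c/h](σ[e<8](S)))) → 6
E2 stepwise |·|:
  R → 3
  γ[c; COUNT(*)→a](R) → 3
  π[c](γ[c; COUNT(*)→a](R)) → 3
  S → 4
  σ[e<8](S) → 3
  ρ[c/h](σ[e<8](S)) → 3
  π[c](ρ[c/h](σ[e<8](S))) → 3
  (π[c](γ[c; COUNT(*)→a](R)) − π[c](ρ[c/h](σ[e<8](S)))) → 2

E1 result:
c
1
2
5
5
7
8
E2 result:
c
1
7
Witness: (2,) appears 1× in E1 but 0× in E2.

no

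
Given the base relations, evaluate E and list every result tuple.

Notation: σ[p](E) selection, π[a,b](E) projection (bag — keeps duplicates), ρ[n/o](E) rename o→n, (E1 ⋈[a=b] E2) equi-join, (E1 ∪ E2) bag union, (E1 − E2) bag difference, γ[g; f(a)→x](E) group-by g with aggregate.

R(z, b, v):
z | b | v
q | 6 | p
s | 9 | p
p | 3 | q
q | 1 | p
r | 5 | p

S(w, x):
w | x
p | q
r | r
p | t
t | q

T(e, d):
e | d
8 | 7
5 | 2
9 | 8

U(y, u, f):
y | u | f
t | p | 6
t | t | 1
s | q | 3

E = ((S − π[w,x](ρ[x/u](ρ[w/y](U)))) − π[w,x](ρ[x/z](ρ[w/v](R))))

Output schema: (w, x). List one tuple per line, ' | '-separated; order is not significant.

Subexpression sizes:
  S → 4
  U → 3
  ρ[w/y](U) → 3
  ρ[x/u](ρ[w/y](U)) → 3
  π[w,x](ρ[x/u](ρ[w/y](U))) → 3
  (S − π[w,x](ρ[x/u](ρ[w/y](U)))) → 4
  R → 5
  ρ[w/v](R) → 5
  ρ[x/z](ρ[w/v](R)) → 5
  π[w,x](ρ[x/z](ρ[w/v](R))) → 5
  ((S − π[w,x](ρ[x/u](ρ[w/y](U)))) − π[w,x](ρ[x/z](ρ[w/v](R)))) → 3

== RESULT ==
w | x
p | t
r | r
t | q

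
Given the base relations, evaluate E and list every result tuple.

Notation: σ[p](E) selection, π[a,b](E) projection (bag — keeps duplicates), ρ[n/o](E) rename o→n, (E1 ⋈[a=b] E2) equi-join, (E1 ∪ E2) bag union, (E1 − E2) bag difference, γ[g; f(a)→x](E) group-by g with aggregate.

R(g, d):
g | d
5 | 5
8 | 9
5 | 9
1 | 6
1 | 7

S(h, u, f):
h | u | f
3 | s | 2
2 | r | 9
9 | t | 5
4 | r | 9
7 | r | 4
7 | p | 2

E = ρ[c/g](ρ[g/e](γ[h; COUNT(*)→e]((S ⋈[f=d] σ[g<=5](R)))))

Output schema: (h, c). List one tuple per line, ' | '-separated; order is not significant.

Row counts bottom-up:
  S → 6
  R → 5
  σ[g<=5](R) → 4
  (S ⋈[f=d] σ[g<=5](R)) → 3
  γ[h; COUNT(*)→e]((S ⋈[f=d] σ[g<=5](R))) → 3
  ρ[g/e](γ[h; COUNT(*)→e]((S ⋈[f=d] σ[g<=5](R)))) → 3
  ρ[c/g](ρ[g/e](γ[h; COUNT(*)→e]((S ⋈[f=d] σ[g<=5](R))))) → 3

== RESULT ==
h | c
2 | 1
4 | 1
9 | 1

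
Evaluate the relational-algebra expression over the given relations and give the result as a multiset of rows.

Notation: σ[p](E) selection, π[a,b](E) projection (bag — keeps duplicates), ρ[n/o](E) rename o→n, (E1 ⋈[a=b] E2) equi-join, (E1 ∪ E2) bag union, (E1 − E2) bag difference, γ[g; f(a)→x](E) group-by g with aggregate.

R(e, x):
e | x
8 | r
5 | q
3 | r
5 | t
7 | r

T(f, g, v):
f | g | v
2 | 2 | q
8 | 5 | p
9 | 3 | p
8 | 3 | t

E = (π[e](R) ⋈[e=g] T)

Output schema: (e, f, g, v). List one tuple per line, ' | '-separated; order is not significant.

Per-node cardinality:
  R → 5
  π[e](R) → 5
  T → 4
  (π[e](R) ⋈[e=g] T) → 4

== RESULT ==
e | f | g | v
3 | 8 | 3 | t
3 | 9 | 3 | p
5 | 8 | 5 | p
5 | 8 | 5 | p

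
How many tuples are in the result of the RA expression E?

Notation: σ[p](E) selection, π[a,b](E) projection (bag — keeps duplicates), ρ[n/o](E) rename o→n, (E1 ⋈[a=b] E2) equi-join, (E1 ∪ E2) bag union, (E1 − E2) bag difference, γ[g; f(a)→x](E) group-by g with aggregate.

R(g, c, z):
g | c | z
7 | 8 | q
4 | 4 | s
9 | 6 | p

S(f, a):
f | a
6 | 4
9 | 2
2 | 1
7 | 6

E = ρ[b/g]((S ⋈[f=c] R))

Subexpression sizes:
  S → 4
  R → 3
  (S ⋈[f=c] R) → 1
  ρ[b/g]((S ⋈[f=c] R)) → 1

|E| = 1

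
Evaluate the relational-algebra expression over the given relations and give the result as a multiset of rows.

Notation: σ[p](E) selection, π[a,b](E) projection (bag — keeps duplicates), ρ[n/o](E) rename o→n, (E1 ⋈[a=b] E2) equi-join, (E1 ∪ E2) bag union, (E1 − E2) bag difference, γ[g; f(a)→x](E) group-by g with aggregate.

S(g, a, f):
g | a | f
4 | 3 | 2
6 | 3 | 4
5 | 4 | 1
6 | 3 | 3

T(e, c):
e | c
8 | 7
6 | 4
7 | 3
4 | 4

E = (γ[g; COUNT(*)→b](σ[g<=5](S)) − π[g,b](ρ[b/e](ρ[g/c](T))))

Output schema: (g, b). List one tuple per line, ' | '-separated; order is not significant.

Stepwise |·|:
  S → 4
  σ[g<=5](S) → 2
  γ[g; COUNT(*)→b](σ[g<=5](S)) → 2
  T → 4
  ρ[g/c](T) → 4
  ρ[b/e](ρ[g/c](T)) → 4
  π[g,b](ρ[b/e](ρ[g/c](T))) → 4
  (γ[g; COUNT(*)→b](σ[g<=5](S)) − π[g,b](ρ[b/e](ρ[g/c](T)))) → 2

== RESULT ==
g | b
4 | 1
5 | 1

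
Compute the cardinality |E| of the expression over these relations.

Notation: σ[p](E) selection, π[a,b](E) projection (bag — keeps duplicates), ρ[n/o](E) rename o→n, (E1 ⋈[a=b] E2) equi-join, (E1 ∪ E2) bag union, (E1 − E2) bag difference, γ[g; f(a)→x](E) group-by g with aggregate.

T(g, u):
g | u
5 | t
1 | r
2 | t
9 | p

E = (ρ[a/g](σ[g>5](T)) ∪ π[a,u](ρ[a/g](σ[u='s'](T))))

Row counts bottom-up:
  T → 4
  σ[g>5](T) → 1
  ρ[a/g](σ[g>5](T)) → 1
  T → 4
  σ[u='s'](T) → 0
  ρ[a/g](σ[u='s'](T)) → 0
  π[a,u](ρ[a/g](σ[u='s'](T))) → 0
  (ρ[a/g](σ[g>5](T)) ∪ π[a,u](ρ[a/g](σ[u='s'](T)))) → 1

|E| = 1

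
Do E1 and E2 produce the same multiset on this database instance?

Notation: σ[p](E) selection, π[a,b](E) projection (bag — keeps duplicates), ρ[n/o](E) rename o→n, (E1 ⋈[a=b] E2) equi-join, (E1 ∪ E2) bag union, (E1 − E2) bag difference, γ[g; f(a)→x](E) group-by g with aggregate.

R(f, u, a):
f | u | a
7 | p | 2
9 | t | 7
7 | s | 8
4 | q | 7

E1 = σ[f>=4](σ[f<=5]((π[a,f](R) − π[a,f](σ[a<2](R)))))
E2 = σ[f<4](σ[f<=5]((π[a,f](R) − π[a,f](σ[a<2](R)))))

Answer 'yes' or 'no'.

E1 per-node cardinality:
  R → 4
  π[a,f](R) → 4
  R → 4
  σ[a<2](R) → 0
  π[a,f](σ[a<2](R)) → 0
  (π[a,f](R) − π[a,f](σ[a<2](R))) → 4
  σ[f<=5]((π[a,f](R) − π[a,f](σ[a<2](R)))) → 1
  σ[f>=4](σ[f<=5]((π[a,f](R) − π[a,f](σ[a<2](R))))) → 1
E2 per-node cardinality:
  R → 4
  π[a,f](R) → 4
  R → 4
  σ[a<2](R) → 0
  π[a,f](σ[a<2](R)) → 0
  (π[a,f](R) − π[a,f](σ[a<2](R))) → 4
  σ[f<=5]((π[a,f](R) − π[a,f](σ[a<2](R)))) → 1
  σ[f<4](σ[f<=5]((π[a,f](R) − π[a,f](σ[a<2](R))))) → 0

E1 result:
a | f
7 | 4
E2 result:
a | f
(0 rows)
Witness: (7, 4) appears 1× in E1 but 0× in E2.

no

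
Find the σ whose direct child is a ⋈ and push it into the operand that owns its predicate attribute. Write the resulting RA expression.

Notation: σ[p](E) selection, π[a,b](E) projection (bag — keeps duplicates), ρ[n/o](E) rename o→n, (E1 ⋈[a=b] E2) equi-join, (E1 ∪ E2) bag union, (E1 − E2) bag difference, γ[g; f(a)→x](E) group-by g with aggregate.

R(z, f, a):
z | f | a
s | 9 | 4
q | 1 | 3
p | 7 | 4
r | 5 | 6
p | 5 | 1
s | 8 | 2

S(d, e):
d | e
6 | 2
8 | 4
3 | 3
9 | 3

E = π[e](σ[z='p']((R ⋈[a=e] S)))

σ filters on z, owned by the left side.
E' = π[e]((σ[z='p'](R) ⋈[a=e] S))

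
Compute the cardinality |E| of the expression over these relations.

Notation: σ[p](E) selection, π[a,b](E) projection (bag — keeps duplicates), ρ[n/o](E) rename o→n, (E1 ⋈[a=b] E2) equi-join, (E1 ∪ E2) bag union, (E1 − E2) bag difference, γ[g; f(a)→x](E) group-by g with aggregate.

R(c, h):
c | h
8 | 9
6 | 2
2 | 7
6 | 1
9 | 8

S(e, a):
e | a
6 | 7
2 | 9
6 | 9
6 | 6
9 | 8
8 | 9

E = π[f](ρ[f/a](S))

Row counts bottom-up:
  S → 6
  ρ[f/a](S) → 6
  π[f](ρ[f/a](S)) → 6

|E| = 6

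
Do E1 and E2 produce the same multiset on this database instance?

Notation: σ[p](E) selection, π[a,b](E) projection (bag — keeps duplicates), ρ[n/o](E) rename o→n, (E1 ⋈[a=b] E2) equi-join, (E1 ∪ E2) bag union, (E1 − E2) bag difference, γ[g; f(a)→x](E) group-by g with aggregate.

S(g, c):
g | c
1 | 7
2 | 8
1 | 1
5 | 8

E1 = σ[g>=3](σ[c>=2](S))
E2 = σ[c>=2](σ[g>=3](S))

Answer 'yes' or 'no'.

E1 per-node cardinality:
  S → 4
  σ[c>=2](S) → 3
  σ[g>=3](σ[c>=2](S)) → 1
E2 per-node cardinality:
  S → 4
  σ[g>=3](S) → 1
  σ[c>=2](σ[g>=3](S)) → 1

E1 and E2 produce the same multiset:
g | c
5 | 8

yes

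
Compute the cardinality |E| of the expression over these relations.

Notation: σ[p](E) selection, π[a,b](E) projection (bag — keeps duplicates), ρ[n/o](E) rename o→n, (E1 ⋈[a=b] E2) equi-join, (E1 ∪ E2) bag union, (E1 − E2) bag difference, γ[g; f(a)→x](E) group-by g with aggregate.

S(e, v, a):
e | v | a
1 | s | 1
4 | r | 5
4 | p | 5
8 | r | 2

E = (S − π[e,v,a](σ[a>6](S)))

Row counts bottom-up:
  S → 4
  S → 4
  σ[a>6](S) → 0
  π[e,v,a](σ[a>6](S)) → 0
  (S − π[e,v,a](σ[a>6](S))) → 4

|E| = 4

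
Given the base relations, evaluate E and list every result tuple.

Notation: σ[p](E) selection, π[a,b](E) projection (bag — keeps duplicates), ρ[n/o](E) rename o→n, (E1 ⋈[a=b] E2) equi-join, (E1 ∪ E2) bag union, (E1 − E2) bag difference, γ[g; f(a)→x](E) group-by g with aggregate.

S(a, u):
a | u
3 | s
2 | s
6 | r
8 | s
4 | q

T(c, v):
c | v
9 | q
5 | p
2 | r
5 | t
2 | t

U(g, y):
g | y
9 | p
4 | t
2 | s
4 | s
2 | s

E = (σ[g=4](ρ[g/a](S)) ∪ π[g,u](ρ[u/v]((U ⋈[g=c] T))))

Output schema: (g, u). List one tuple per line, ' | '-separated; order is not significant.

Row counts bottom-up:
  S → 5
  ρ[g/a](S) → 5
  σ[g=4](ρ[g/a](S)) → 1
  U → 5
  T → 5
  (U ⋈[g=c] T) → 5
  ρ[u/v]((U ⋈[g=c] T)) → 5
  π[g,u](ρ[u/v]((U ⋈[g=c] T))) → 5
  (σ[g=4](ρ[g/a](S)) ∪ π[g,u](ρ[u/v]((U ⋈[g=c] T)))) → 6

== RESULT ==
g | u
2 | r
2 | r
2 | t
2 | t
4 | q
9 | q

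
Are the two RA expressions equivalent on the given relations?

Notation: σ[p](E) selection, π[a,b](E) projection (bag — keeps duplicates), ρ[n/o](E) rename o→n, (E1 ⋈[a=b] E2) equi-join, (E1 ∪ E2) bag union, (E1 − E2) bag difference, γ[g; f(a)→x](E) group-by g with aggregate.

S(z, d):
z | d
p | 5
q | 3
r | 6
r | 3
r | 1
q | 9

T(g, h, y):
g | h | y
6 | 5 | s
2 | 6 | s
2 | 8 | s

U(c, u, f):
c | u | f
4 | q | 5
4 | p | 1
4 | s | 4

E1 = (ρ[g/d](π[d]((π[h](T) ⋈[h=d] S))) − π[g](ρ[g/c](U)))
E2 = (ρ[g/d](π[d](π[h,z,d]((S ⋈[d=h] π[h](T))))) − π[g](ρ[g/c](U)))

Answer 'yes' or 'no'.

E1 stepwise |·|:
  T → 3
  π[h](T) → 3
  S → 6
  (π[h](T) ⋈[h=d] S) → 2
  π[d]((π[h](T) ⋈[h=d] S)) → 2
  ρ[g/d](π[d]((π[h](T) ⋈[h=d] S))) → 2
  U → 3
  ρ[g/c](U) → 3
  π[g](ρ[g/c](U)) → 3
  (ρ[g/d](π[d]((π[h](T) ⋈[h=d] S))) − π[g](ρ[g/c](U))) → 2
E2 stepwise |·|:
  S → 6
  T → 3
  π[h](T) → 3
  (S ⋈[d=h] π[h](T)) → 2
  π[h,z,d]((S ⋈[d=h] π[h](T))) → 2
  π[d](π[h,z,d]((S ⋈[d=h] π[h](T)))) → 2
  ρ[g/d](π[d](π[h,z,d]((S ⋈[d=h] π[h](T))))) → 2
  U → 3
  ρ[g/c](U) → 3
  π[g](ρ[g/c](U)) → 3
  (ρ[g/d](π[d](π[h,z,d]((S ⋈[d=h] π[h](T))))) − π[g](ρ[g/c](U))) → 2

E1 and E2 produce the same multiset:
g
5
6

yes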